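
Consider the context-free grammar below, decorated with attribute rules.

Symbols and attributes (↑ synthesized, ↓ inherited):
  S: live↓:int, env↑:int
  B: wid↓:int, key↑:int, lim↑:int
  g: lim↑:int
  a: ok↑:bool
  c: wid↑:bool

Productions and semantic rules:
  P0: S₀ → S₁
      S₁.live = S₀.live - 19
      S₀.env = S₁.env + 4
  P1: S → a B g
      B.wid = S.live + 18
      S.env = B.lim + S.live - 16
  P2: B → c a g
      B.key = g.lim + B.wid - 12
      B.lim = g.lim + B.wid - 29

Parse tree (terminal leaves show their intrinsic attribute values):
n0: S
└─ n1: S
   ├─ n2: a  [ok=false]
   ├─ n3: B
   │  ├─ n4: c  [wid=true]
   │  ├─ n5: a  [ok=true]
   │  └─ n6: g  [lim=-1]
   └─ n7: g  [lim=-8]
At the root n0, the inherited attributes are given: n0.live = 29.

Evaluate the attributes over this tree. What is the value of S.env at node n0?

1. n0.live = 29  [given at root]
2. n1.live = 10  [S₀.live - 19]
3. n2.ok = false  [terminal]
4. n3.wid = 28  [S.live + 18]
5. n4.wid = true  [terminal]
6. n5.ok = true  [terminal]
7. n6.lim = -1  [terminal]
8. n3.key = 15  [g.lim + B.wid - 12]
9. n3.lim = -2  [g.lim + B.wid - 29]
10. n7.lim = -8  [terminal]
11. n1.env = -8  [B.lim + S.live - 16]
12. n0.env = -4  [S₁.env + 4]

-4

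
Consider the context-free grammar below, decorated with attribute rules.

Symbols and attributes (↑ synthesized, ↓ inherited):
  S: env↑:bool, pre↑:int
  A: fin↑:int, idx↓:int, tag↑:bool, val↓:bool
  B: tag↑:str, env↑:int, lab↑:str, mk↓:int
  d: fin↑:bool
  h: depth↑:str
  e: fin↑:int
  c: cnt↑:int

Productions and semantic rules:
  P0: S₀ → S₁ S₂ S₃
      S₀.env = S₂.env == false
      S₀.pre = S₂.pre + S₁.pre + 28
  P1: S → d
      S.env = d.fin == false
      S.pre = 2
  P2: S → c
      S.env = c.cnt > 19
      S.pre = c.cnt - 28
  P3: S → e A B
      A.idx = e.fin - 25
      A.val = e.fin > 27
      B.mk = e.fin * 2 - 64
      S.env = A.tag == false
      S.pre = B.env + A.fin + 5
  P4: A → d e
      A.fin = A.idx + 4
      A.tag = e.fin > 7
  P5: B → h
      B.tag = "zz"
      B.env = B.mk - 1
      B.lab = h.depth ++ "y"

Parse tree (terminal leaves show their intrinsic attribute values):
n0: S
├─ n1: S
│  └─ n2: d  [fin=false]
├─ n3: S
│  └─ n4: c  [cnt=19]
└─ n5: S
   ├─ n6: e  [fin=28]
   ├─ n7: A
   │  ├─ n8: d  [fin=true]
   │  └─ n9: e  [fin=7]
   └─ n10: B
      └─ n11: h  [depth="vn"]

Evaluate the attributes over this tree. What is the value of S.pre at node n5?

3

1. n2.fin = false  [terminal]
2. n1.env = true  [d.fin == false]
3. n1.pre = 2  [2]
4. n4.cnt = 19  [terminal]
5. n3.env = false  [c.cnt > 19]
6. n3.pre = -9  [c.cnt - 28]
7. n6.fin = 28  [terminal]
8. n7.idx = 3  [e.fin - 25]
9. n7.val = true  [e.fin > 27]
10. n8.fin = true  [terminal]
11. n9.fin = 7  [terminal]
12. n7.fin = 7  [A.idx + 4]
13. n7.tag = false  [e.fin > 7]
14. n10.mk = -8  [e.fin * 2 - 64]
15. n11.depth = "vn"  [terminal]
16. n10.tag = "zz"  ["zz"]
17. n10.env = -9  [B.mk - 1]
18. n10.lab = "vny"  [h.depth ++ "y"]
19. n5.env = true  [A.tag == false]
20. n5.pre = 3  [B.env + A.fin + 5]
21. n0.env = true  [S₂.env == false]
22. n0.pre = 21  [S₂.pre + S₁.pre + 28]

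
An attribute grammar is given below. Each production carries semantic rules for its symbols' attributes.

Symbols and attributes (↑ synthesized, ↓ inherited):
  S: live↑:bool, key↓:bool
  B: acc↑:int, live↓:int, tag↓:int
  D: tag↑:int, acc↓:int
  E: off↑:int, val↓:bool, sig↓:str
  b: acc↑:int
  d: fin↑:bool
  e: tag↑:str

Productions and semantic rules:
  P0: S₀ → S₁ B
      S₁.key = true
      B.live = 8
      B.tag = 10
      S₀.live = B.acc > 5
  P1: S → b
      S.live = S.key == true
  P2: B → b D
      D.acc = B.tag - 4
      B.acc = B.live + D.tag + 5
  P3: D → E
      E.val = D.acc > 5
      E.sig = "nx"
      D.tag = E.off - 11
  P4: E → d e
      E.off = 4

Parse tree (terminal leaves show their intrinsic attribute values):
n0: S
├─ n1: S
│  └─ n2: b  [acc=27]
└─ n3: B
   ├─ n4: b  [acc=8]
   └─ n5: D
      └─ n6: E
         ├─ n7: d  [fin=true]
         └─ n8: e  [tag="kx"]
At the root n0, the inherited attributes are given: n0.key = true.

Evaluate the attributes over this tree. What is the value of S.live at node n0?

1. n0.key = true  [given at root]
2. n1.key = true  [true]
3. n2.acc = 27  [terminal]
4. n1.live = true  [S.key == true]
5. n3.live = 8  [8]
6. n3.tag = 10  [10]
7. n4.acc = 8  [terminal]
8. n5.acc = 6  [B.tag - 4]
9. n6.val = true  [D.acc > 5]
10. n6.sig = "nx"  ["nx"]
11. n7.fin = true  [terminal]
12. n8.tag = "kx"  [terminal]
13. n6.off = 4  [4]
14. n5.tag = -7  [E.off - 11]
15. n3.acc = 6  [B.live + D.tag + 5]
16. n0.live = true  [B.acc > 5]

true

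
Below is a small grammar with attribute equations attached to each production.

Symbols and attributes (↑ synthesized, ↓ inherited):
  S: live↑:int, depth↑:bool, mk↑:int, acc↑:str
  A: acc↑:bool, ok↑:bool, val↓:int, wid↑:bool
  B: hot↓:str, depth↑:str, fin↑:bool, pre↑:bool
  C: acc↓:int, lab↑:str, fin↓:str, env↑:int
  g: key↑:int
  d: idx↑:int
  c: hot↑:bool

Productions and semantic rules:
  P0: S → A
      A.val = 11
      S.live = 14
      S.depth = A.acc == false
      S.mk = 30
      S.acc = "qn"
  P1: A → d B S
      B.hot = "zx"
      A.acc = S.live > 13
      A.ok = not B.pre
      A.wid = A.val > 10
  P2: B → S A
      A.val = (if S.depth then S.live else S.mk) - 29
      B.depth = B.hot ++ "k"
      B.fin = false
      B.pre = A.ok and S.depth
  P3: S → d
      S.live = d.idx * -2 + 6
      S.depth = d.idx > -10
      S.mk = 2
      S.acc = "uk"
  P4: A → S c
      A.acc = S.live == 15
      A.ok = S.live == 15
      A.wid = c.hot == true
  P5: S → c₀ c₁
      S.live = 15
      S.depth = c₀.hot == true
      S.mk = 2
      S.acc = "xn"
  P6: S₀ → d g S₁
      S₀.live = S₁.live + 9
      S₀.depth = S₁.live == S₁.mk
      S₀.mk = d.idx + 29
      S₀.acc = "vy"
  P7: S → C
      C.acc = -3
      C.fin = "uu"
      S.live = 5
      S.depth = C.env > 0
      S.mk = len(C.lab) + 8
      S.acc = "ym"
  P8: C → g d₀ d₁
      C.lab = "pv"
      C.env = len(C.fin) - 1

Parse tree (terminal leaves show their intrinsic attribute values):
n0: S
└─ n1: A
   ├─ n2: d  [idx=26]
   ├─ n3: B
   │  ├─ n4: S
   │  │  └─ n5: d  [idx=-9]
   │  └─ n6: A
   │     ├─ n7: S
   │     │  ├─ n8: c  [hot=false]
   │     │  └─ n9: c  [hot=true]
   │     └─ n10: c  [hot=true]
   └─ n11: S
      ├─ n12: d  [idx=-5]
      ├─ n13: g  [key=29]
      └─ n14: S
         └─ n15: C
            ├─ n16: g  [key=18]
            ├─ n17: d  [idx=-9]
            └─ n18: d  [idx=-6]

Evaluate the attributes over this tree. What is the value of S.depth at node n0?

false

1. n1.val = 11  [11]
2. n2.idx = 26  [terminal]
3. n3.hot = "zx"  ["zx"]
4. n5.idx = -9  [terminal]
5. n4.live = 24  [d.idx * -2 + 6]
6. n4.depth = true  [d.idx > -10]
7. n4.mk = 2  [2]
8. n4.acc = "uk"  ["uk"]
9. n6.val = -5  [(if S.depth then S.live else S.mk) - 29]
10. n8.hot = false  [terminal]
11. n9.hot = true  [terminal]
12. n7.live = 15  [15]
13. n7.depth = false  [c₀.hot == true]
14. n7.mk = 2  [2]
15. n7.acc = "xn"  ["xn"]
16. n10.hot = true  [terminal]
17. n6.acc = true  [S.live == 15]
18. n6.ok = true  [S.live == 15]
19. n6.wid = true  [c.hot == true]
20. n3.depth = "zxk"  [B.hot ++ "k"]
21. n3.fin = false  [false]
22. n3.pre = true  [A.ok and S.depth]
23. n12.idx = -5  [terminal]
24. n13.key = 29  [terminal]
25. n15.acc = -3  [-3]
26. n15.fin = "uu"  ["uu"]
27. n16.key = 18  [terminal]
28. n17.idx = -9  [terminal]
29. n18.idx = -6  [terminal]
30. n15.lab = "pv"  ["pv"]
31. n15.env = 1  [len(C.fin) - 1]
32. n14.live = 5  [5]
33. n14.depth = true  [C.env > 0]
34. n14.mk = 10  [len(C.lab) + 8]
35. n14.acc = "ym"  ["ym"]
36. n11.live = 14  [S₁.live + 9]
37. n11.depth = false  [S₁.live == S₁.mk]
38. n11.mk = 24  [d.idx + 29]
39. n11.acc = "vy"  ["vy"]
40. n1.acc = true  [S.live > 13]
41. n1.ok = false  [not B.pre]
42. n1.wid = true  [A.val > 10]
43. n0.live = 14  [14]
44. n0.depth = false  [A.acc == false]
45. n0.mk = 30  [30]
46. n0.acc = "qn"  ["qn"]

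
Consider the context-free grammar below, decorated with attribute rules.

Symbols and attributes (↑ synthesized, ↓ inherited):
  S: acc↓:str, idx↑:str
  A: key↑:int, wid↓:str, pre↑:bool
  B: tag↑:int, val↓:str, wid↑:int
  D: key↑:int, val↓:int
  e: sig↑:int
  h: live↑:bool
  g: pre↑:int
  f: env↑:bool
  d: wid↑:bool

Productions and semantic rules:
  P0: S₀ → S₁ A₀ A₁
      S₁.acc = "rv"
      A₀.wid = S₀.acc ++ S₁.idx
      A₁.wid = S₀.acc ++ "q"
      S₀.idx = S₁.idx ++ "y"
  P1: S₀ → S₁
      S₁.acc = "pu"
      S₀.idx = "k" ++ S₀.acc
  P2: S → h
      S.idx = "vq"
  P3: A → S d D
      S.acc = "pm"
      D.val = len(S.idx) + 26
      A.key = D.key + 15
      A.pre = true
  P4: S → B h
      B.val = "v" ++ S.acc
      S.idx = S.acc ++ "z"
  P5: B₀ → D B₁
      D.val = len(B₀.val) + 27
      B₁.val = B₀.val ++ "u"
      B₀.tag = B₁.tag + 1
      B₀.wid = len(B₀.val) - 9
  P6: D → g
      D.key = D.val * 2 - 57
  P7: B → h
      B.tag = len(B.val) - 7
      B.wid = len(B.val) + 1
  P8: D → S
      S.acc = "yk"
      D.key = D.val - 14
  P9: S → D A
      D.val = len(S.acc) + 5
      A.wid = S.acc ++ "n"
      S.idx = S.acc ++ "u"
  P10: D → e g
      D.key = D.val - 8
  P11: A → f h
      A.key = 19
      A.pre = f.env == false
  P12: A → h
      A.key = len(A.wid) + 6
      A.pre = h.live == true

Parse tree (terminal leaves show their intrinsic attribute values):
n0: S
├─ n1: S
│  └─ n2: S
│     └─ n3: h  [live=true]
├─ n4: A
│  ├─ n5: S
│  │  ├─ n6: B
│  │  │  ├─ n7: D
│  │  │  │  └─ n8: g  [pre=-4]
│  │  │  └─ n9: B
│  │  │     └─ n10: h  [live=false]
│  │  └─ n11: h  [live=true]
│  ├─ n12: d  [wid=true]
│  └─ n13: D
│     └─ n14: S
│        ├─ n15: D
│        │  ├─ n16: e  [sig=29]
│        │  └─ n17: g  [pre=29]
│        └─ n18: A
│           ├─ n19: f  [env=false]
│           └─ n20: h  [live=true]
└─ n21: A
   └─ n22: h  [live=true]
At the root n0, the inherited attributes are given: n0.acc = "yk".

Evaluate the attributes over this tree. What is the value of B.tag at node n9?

1. n0.acc = "yk"  [given at root]
2. n1.acc = "rv"  ["rv"]
3. n2.acc = "pu"  ["pu"]
4. n3.live = true  [terminal]
5. n2.idx = "vq"  ["vq"]
6. n1.idx = "krv"  ["k" ++ S₀.acc]
7. n4.wid = "ykkrv"  [S₀.acc ++ S₁.idx]
8. n5.acc = "pm"  ["pm"]
9. n6.val = "vpm"  ["v" ++ S.acc]
10. n7.val = 30  [len(B₀.val) + 27]
11. n8.pre = -4  [terminal]
12. n7.key = 3  [D.val * 2 - 57]
13. n9.val = "vpmu"  [B₀.val ++ "u"]
14. n10.live = false  [terminal]
15. n9.tag = -3  [len(B.val) - 7]
16. n9.wid = 5  [len(B.val) + 1]
17. n6.tag = -2  [B₁.tag + 1]
18. n6.wid = -6  [len(B₀.val) - 9]
19. n11.live = true  [terminal]
20. n5.idx = "pmz"  [S.acc ++ "z"]
21. n12.wid = true  [terminal]
22. n13.val = 29  [len(S.idx) + 26]
23. n14.acc = "yk"  ["yk"]
24. n15.val = 7  [len(S.acc) + 5]
25. n16.sig = 29  [terminal]
26. n17.pre = 29  [terminal]
27. n15.key = -1  [D.val - 8]
28. n18.wid = "ykn"  [S.acc ++ "n"]
29. n19.env = false  [terminal]
30. n20.live = true  [terminal]
31. n18.key = 19  [19]
32. n18.pre = true  [f.env == false]
33. n14.idx = "yku"  [S.acc ++ "u"]
34. n13.key = 15  [D.val - 14]
35. n4.key = 30  [D.key + 15]
36. n4.pre = true  [true]
37. n21.wid = "ykq"  [S₀.acc ++ "q"]
38. n22.live = true  [terminal]
39. n21.key = 9  [len(A.wid) + 6]
40. n21.pre = true  [h.live == true]
41. n0.idx = "krvy"  [S₁.idx ++ "y"]

-3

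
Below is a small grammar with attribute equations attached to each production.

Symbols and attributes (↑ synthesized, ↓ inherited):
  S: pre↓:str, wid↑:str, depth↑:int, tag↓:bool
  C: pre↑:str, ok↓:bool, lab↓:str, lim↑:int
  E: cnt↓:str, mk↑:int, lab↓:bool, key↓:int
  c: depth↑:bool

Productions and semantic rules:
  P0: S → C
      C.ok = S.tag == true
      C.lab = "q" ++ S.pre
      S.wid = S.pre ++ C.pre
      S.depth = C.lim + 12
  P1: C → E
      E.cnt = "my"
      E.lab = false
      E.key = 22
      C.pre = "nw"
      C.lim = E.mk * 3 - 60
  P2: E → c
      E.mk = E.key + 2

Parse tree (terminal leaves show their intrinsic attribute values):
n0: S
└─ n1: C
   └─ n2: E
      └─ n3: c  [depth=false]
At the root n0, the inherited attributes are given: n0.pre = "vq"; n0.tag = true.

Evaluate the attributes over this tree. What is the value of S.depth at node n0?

1. n0.pre = "vq"  [given at root]
2. n0.tag = true  [given at root]
3. n1.ok = true  [S.tag == true]
4. n1.lab = "qvq"  ["q" ++ S.pre]
5. n2.cnt = "my"  ["my"]
6. n2.lab = false  [false]
7. n2.key = 22  [22]
8. n3.depth = false  [terminal]
9. n2.mk = 24  [E.key + 2]
10. n1.pre = "nw"  ["nw"]
11. n1.lim = 12  [E.mk * 3 - 60]
12. n0.wid = "vqnw"  [S.pre ++ C.pre]
13. n0.depth = 24  [C.lim + 12]

24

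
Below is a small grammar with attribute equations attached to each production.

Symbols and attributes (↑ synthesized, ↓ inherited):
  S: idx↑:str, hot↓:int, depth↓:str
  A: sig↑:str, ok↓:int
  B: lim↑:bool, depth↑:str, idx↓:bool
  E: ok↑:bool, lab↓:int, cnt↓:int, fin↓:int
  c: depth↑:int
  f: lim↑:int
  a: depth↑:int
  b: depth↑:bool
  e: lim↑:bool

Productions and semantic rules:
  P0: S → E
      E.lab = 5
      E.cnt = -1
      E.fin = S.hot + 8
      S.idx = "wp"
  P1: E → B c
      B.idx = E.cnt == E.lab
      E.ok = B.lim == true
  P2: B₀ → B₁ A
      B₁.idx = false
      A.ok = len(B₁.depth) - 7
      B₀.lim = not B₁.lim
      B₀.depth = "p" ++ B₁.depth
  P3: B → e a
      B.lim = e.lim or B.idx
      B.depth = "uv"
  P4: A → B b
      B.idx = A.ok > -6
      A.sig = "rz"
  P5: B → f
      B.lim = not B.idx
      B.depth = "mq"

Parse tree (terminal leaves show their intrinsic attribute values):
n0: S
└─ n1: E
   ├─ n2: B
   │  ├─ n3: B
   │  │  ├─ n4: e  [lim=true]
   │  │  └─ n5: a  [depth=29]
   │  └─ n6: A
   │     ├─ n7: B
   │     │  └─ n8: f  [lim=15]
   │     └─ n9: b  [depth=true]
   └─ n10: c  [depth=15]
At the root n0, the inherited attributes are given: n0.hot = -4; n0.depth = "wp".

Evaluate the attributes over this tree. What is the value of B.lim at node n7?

false

1. n0.hot = -4  [given at root]
2. n0.depth = "wp"  [given at root]
3. n1.lab = 5  [5]
4. n1.cnt = -1  [-1]
5. n1.fin = 4  [S.hot + 8]
6. n2.idx = false  [E.cnt == E.lab]
7. n3.idx = false  [false]
8. n4.lim = true  [terminal]
9. n5.depth = 29  [terminal]
10. n3.lim = true  [e.lim or B.idx]
11. n3.depth = "uv"  ["uv"]
12. n6.ok = -5  [len(B₁.depth) - 7]
13. n7.idx = true  [A.ok > -6]
14. n8.lim = 15  [terminal]
15. n7.lim = false  [not B.idx]
16. n7.depth = "mq"  ["mq"]
17. n9.depth = true  [terminal]
18. n6.sig = "rz"  ["rz"]
19. n2.lim = false  [not B₁.lim]
20. n2.depth = "puv"  ["p" ++ B₁.depth]
21. n10.depth = 15  [terminal]
22. n1.ok = false  [B.lim == true]
23. n0.idx = "wp"  ["wp"]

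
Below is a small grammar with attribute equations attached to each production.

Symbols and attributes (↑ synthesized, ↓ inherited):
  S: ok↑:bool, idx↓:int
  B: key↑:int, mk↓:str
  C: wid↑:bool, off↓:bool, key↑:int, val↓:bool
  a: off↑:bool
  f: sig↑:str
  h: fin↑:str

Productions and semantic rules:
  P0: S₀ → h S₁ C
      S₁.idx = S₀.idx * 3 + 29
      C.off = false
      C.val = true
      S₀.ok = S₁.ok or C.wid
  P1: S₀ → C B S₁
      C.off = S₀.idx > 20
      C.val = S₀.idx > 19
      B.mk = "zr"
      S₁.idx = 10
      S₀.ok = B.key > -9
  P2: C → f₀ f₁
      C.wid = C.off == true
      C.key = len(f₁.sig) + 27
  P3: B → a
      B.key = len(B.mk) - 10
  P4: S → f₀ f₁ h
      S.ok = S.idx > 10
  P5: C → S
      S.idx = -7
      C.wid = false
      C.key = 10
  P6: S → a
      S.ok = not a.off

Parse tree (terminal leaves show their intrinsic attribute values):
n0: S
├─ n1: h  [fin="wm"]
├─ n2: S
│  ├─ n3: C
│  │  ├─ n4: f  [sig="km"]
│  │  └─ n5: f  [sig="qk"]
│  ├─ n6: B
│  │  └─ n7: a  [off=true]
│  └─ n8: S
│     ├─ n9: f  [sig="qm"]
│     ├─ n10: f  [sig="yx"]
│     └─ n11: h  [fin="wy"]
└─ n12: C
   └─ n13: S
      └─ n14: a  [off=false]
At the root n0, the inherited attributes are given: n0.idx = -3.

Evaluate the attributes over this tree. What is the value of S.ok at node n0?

1. n0.idx = -3  [given at root]
2. n1.fin = "wm"  [terminal]
3. n2.idx = 20  [S₀.idx * 3 + 29]
4. n3.off = false  [S₀.idx > 20]
5. n3.val = true  [S₀.idx > 19]
6. n4.sig = "km"  [terminal]
7. n5.sig = "qk"  [terminal]
8. n3.wid = false  [C.off == true]
9. n3.key = 29  [len(f₁.sig) + 27]
10. n6.mk = "zr"  ["zr"]
11. n7.off = true  [terminal]
12. n6.key = -8  [len(B.mk) - 10]
13. n8.idx = 10  [10]
14. n9.sig = "qm"  [terminal]
15. n10.sig = "yx"  [terminal]
16. n11.fin = "wy"  [terminal]
17. n8.ok = false  [S.idx > 10]
18. n2.ok = true  [B.key > -9]
19. n12.off = false  [false]
20. n12.val = true  [true]
21. n13.idx = -7  [-7]
22. n14.off = false  [terminal]
23. n13.ok = true  [not a.off]
24. n12.wid = false  [false]
25. n12.key = 10  [10]
26. n0.ok = true  [S₁.ok or C.wid]

true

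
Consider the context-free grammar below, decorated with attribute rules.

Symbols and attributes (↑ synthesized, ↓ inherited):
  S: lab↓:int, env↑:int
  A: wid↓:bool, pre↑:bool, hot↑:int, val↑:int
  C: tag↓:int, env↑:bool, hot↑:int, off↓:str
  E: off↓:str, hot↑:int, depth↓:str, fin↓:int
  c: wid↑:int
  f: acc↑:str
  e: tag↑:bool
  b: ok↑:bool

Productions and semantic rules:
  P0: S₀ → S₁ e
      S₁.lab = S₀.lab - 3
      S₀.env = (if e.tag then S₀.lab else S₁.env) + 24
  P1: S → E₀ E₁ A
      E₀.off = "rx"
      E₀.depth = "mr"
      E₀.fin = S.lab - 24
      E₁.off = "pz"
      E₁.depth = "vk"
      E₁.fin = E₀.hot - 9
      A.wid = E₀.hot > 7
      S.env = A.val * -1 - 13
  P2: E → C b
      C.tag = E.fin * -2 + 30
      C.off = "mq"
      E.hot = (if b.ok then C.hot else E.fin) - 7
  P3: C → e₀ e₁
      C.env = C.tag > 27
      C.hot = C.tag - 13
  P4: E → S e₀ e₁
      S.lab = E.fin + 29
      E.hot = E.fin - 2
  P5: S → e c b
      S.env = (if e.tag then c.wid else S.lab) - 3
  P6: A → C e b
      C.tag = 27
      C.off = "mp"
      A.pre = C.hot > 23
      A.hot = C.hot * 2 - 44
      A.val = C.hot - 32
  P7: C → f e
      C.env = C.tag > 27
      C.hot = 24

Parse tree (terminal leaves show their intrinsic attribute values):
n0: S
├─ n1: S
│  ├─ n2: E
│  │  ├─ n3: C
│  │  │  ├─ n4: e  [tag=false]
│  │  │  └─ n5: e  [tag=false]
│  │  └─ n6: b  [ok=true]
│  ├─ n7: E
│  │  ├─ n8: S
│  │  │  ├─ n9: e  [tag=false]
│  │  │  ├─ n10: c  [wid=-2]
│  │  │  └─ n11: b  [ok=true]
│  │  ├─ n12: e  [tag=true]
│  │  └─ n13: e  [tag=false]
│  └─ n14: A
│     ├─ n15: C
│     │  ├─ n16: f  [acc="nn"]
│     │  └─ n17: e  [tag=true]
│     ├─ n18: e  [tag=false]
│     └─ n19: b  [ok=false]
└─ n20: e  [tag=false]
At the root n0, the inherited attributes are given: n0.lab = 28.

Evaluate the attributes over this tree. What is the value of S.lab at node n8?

1. n0.lab = 28  [given at root]
2. n1.lab = 25  [S₀.lab - 3]
3. n2.off = "rx"  ["rx"]
4. n2.depth = "mr"  ["mr"]
5. n2.fin = 1  [S.lab - 24]
6. n3.tag = 28  [E.fin * -2 + 30]
7. n3.off = "mq"  ["mq"]
8. n4.tag = false  [terminal]
9. n5.tag = false  [terminal]
10. n3.env = true  [C.tag > 27]
11. n3.hot = 15  [C.tag - 13]
12. n6.ok = true  [terminal]
13. n2.hot = 8  [(if b.ok then C.hot else E.fin) - 7]
14. n7.off = "pz"  ["pz"]
15. n7.depth = "vk"  ["vk"]
16. n7.fin = -1  [E₀.hot - 9]
17. n8.lab = 28  [E.fin + 29]
18. n9.tag = false  [terminal]
19. n10.wid = -2  [terminal]
20. n11.ok = true  [terminal]
21. n8.env = 25  [(if e.tag then c.wid else S.lab) - 3]
22. n12.tag = true  [terminal]
23. n13.tag = false  [terminal]
24. n7.hot = -3  [E.fin - 2]
25. n14.wid = true  [E₀.hot > 7]
26. n15.tag = 27  [27]
27. n15.off = "mp"  ["mp"]
28. n16.acc = "nn"  [terminal]
29. n17.tag = true  [terminal]
30. n15.env = false  [C.tag > 27]
31. n15.hot = 24  [24]
32. n18.tag = false  [terminal]
33. n19.ok = false  [terminal]
34. n14.pre = true  [C.hot > 23]
35. n14.hot = 4  [C.hot * 2 - 44]
36. n14.val = -8  [C.hot - 32]
37. n1.env = -5  [A.val * -1 - 13]
38. n20.tag = false  [terminal]
39. n0.env = 19  [(if e.tag then S₀.lab else S₁.env) + 24]

28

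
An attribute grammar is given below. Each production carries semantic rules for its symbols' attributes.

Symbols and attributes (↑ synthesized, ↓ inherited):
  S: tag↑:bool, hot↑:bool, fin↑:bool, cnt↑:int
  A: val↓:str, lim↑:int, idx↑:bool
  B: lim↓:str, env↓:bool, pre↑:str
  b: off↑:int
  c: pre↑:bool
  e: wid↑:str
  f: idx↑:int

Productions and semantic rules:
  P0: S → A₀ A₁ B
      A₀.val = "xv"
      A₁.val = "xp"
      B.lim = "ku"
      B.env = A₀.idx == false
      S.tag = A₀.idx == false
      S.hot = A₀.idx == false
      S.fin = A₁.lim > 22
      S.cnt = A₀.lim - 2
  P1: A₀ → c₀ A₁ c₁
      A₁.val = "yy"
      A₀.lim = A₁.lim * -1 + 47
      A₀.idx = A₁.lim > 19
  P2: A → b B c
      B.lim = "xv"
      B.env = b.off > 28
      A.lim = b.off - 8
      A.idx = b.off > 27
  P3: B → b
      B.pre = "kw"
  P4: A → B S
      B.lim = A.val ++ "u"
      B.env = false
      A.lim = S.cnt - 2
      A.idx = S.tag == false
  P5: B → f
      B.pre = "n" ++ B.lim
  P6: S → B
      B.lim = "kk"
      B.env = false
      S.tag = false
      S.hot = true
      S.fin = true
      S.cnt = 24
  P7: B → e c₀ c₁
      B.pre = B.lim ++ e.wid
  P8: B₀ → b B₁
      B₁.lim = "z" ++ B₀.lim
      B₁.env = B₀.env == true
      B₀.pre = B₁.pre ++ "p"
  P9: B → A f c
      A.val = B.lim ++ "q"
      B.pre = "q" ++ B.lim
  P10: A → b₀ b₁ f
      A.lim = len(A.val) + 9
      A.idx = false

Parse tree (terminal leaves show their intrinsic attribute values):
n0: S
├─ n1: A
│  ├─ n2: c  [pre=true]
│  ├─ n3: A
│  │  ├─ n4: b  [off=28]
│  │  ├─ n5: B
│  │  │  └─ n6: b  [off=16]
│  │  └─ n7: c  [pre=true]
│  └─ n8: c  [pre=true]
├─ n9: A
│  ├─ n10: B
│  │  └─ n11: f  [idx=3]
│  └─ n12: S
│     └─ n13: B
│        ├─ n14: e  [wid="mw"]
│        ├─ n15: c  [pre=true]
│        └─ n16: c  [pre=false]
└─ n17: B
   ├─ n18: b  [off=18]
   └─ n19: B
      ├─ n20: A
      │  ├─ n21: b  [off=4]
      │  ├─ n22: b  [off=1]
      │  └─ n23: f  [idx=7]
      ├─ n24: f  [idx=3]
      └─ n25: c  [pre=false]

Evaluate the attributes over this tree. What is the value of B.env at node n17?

false

1. n1.val = "xv"  ["xv"]
2. n2.pre = true  [terminal]
3. n3.val = "yy"  ["yy"]
4. n4.off = 28  [terminal]
5. n5.lim = "xv"  ["xv"]
6. n5.env = false  [b.off > 28]
7. n6.off = 16  [terminal]
8. n5.pre = "kw"  ["kw"]
9. n7.pre = true  [terminal]
10. n3.lim = 20  [b.off - 8]
11. n3.idx = true  [b.off > 27]
12. n8.pre = true  [terminal]
13. n1.lim = 27  [A₁.lim * -1 + 47]
14. n1.idx = true  [A₁.lim > 19]
15. n9.val = "xp"  ["xp"]
16. n10.lim = "xpu"  [A.val ++ "u"]
17. n10.env = false  [false]
18. n11.idx = 3  [terminal]
19. n10.pre = "nxpu"  ["n" ++ B.lim]
20. n13.lim = "kk"  ["kk"]
21. n13.env = false  [false]
22. n14.wid = "mw"  [terminal]
23. n15.pre = true  [terminal]
24. n16.pre = false  [terminal]
25. n13.pre = "kkmw"  [B.lim ++ e.wid]
26. n12.tag = false  [false]
27. n12.hot = true  [true]
28. n12.fin = true  [true]
29. n12.cnt = 24  [24]
30. n9.lim = 22  [S.cnt - 2]
31. n9.idx = true  [S.tag == false]
32. n17.lim = "ku"  ["ku"]
33. n17.env = false  [A₀.idx == false]
34. n18.off = 18  [terminal]
35. n19.lim = "zku"  ["z" ++ B₀.lim]
36. n19.env = false  [B₀.env == true]
37. n20.val = "zkuq"  [B.lim ++ "q"]
38. n21.off = 4  [terminal]
39. n22.off = 1  [terminal]
40. n23.idx = 7  [terminal]
41. n20.lim = 13  [len(A.val) + 9]
42. n20.idx = false  [false]
43. n24.idx = 3  [terminal]
44. n25.pre = false  [terminal]
45. n19.pre = "qzku"  ["q" ++ B.lim]
46. n17.pre = "qzkup"  [B₁.pre ++ "p"]
47. n0.tag = false  [A₀.idx == false]
48. n0.hot = false  [A₀.idx == false]
49. n0.fin = false  [A₁.lim > 22]
50. n0.cnt = 25  [A₀.lim - 2]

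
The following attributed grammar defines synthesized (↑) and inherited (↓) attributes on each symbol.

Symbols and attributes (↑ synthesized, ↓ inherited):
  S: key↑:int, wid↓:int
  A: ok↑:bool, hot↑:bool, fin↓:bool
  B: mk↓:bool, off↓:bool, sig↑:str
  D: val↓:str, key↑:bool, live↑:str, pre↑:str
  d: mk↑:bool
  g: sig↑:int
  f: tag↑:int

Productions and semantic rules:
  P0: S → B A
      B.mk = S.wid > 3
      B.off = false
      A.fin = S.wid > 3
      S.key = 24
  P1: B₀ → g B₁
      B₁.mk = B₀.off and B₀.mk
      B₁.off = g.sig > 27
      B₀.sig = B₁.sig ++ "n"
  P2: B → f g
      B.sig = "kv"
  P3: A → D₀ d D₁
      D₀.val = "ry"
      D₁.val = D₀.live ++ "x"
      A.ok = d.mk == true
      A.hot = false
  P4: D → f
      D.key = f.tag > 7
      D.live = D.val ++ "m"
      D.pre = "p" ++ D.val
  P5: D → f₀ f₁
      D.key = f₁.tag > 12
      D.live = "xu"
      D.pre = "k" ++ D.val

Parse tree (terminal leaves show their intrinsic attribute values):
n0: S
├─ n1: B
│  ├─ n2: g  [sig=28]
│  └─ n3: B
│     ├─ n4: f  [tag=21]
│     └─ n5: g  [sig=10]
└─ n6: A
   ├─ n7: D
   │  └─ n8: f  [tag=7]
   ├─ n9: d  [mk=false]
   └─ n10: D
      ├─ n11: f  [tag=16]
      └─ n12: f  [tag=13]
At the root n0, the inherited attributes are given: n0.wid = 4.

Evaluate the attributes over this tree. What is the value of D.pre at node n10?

"krymx"

1. n0.wid = 4  [given at root]
2. n1.mk = true  [S.wid > 3]
3. n1.off = false  [false]
4. n2.sig = 28  [terminal]
5. n3.mk = false  [B₀.off and B₀.mk]
6. n3.off = true  [g.sig > 27]
7. n4.tag = 21  [terminal]
8. n5.sig = 10  [terminal]
9. n3.sig = "kv"  ["kv"]
10. n1.sig = "kvn"  [B₁.sig ++ "n"]
11. n6.fin = true  [S.wid > 3]
12. n7.val = "ry"  ["ry"]
13. n8.tag = 7  [terminal]
14. n7.key = false  [f.tag > 7]
15. n7.live = "rym"  [D.val ++ "m"]
16. n7.pre = "pry"  ["p" ++ D.val]
17. n9.mk = false  [terminal]
18. n10.val = "rymx"  [D₀.live ++ "x"]
19. n11.tag = 16  [terminal]
20. n12.tag = 13  [terminal]
21. n10.key = true  [f₁.tag > 12]
22. n10.live = "xu"  ["xu"]
23. n10.pre = "krymx"  ["k" ++ D.val]
24. n6.ok = false  [d.mk == true]
25. n6.hot = false  [false]
26. n0.key = 24  [24]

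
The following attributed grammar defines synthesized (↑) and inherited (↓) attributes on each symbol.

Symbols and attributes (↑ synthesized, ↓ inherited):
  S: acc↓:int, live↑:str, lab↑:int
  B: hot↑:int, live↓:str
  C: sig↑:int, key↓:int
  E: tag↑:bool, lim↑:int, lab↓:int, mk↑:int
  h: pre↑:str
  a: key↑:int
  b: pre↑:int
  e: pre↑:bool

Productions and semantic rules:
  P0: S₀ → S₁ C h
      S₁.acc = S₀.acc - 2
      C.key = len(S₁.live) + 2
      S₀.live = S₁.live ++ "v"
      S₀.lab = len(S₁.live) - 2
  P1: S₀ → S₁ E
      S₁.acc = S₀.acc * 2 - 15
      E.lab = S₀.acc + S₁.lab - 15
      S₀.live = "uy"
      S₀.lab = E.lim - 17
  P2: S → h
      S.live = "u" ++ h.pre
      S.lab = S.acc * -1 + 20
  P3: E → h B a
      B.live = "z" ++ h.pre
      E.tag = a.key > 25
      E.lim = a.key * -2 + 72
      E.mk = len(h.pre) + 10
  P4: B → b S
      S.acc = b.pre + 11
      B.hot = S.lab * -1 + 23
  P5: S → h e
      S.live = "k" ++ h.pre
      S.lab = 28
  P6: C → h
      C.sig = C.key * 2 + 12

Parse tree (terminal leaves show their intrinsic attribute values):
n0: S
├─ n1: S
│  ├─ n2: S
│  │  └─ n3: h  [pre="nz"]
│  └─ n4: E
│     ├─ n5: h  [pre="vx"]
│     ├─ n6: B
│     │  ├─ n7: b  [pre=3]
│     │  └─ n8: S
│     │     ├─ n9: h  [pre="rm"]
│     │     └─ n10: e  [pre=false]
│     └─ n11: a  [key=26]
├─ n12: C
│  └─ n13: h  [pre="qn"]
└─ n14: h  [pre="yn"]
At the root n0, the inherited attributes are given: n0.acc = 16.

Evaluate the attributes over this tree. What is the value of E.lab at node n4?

1. n0.acc = 16  [given at root]
2. n1.acc = 14  [S₀.acc - 2]
3. n2.acc = 13  [S₀.acc * 2 - 15]
4. n3.pre = "nz"  [terminal]
5. n2.live = "unz"  ["u" ++ h.pre]
6. n2.lab = 7  [S.acc * -1 + 20]
7. n4.lab = 6  [S₀.acc + S₁.lab - 15]
8. n5.pre = "vx"  [terminal]
9. n6.live = "zvx"  ["z" ++ h.pre]
10. n7.pre = 3  [terminal]
11. n8.acc = 14  [b.pre + 11]
12. n9.pre = "rm"  [terminal]
13. n10.pre = false  [terminal]
14. n8.live = "krm"  ["k" ++ h.pre]
15. n8.lab = 28  [28]
16. n6.hot = -5  [S.lab * -1 + 23]
17. n11.key = 26  [terminal]
18. n4.tag = true  [a.key > 25]
19. n4.lim = 20  [a.key * -2 + 72]
20. n4.mk = 12  [len(h.pre) + 10]
21. n1.live = "uy"  ["uy"]
22. n1.lab = 3  [E.lim - 17]
23. n12.key = 4  [len(S₁.live) + 2]
24. n13.pre = "qn"  [terminal]
25. n12.sig = 20  [C.key * 2 + 12]
26. n14.pre = "yn"  [terminal]
27. n0.live = "uyv"  [S₁.live ++ "v"]
28. n0.lab = 0  [len(S₁.live) - 2]

6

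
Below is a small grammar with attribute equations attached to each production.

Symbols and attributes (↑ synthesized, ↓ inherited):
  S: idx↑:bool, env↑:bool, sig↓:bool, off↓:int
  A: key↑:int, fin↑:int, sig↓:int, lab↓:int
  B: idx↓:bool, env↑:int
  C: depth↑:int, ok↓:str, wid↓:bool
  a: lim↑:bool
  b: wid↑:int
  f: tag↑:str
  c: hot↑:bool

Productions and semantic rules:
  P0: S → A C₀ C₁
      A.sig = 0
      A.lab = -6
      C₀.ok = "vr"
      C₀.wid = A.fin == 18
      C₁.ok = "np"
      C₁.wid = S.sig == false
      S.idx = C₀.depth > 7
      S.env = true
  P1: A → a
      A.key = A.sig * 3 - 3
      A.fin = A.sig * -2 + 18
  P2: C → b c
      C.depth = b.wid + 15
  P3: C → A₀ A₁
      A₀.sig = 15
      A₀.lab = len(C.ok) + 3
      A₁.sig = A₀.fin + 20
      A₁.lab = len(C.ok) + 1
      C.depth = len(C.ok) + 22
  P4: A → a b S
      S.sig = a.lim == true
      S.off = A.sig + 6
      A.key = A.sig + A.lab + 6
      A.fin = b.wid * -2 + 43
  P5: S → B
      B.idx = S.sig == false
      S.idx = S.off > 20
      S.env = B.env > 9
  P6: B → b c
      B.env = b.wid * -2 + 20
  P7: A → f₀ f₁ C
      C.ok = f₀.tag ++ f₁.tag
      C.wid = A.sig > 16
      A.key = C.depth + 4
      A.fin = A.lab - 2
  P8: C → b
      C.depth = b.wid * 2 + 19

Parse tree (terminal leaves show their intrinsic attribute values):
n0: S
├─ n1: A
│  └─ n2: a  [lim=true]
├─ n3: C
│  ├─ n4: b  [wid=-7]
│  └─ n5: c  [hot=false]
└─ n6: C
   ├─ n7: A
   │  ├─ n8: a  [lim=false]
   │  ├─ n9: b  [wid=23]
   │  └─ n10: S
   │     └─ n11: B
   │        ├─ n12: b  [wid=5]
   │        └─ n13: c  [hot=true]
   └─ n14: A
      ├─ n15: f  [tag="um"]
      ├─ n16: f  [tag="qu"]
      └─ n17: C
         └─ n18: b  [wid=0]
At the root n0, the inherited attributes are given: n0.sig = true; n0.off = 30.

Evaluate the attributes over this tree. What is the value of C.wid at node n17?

true

1. n0.sig = true  [given at root]
2. n0.off = 30  [given at root]
3. n1.sig = 0  [0]
4. n1.lab = -6  [-6]
5. n2.lim = true  [terminal]
6. n1.key = -3  [A.sig * 3 - 3]
7. n1.fin = 18  [A.sig * -2 + 18]
8. n3.ok = "vr"  ["vr"]
9. n3.wid = true  [A.fin == 18]
10. n4.wid = -7  [terminal]
11. n5.hot = false  [terminal]
12. n3.depth = 8  [b.wid + 15]
13. n6.ok = "np"  ["np"]
14. n6.wid = false  [S.sig == false]
15. n7.sig = 15  [15]
16. n7.lab = 5  [len(C.ok) + 3]
17. n8.lim = false  [terminal]
18. n9.wid = 23  [terminal]
19. n10.sig = false  [a.lim == true]
20. n10.off = 21  [A.sig + 6]
21. n11.idx = true  [S.sig == false]
22. n12.wid = 5  [terminal]
23. n13.hot = true  [terminal]
24. n11.env = 10  [b.wid * -2 + 20]
25. n10.idx = true  [S.off > 20]
26. n10.env = true  [B.env > 9]
27. n7.key = 26  [A.sig + A.lab + 6]
28. n7.fin = -3  [b.wid * -2 + 43]
29. n14.sig = 17  [A₀.fin + 20]
30. n14.lab = 3  [len(C.ok) + 1]
31. n15.tag = "um"  [terminal]
32. n16.tag = "qu"  [terminal]
33. n17.ok = "umqu"  [f₀.tag ++ f₁.tag]
34. n17.wid = true  [A.sig > 16]
35. n18.wid = 0  [terminal]
36. n17.depth = 19  [b.wid * 2 + 19]
37. n14.key = 23  [C.depth + 4]
38. n14.fin = 1  [A.lab - 2]
39. n6.depth = 24  [len(C.ok) + 22]
40. n0.idx = true  [C₀.depth > 7]
41. n0.env = true  [true]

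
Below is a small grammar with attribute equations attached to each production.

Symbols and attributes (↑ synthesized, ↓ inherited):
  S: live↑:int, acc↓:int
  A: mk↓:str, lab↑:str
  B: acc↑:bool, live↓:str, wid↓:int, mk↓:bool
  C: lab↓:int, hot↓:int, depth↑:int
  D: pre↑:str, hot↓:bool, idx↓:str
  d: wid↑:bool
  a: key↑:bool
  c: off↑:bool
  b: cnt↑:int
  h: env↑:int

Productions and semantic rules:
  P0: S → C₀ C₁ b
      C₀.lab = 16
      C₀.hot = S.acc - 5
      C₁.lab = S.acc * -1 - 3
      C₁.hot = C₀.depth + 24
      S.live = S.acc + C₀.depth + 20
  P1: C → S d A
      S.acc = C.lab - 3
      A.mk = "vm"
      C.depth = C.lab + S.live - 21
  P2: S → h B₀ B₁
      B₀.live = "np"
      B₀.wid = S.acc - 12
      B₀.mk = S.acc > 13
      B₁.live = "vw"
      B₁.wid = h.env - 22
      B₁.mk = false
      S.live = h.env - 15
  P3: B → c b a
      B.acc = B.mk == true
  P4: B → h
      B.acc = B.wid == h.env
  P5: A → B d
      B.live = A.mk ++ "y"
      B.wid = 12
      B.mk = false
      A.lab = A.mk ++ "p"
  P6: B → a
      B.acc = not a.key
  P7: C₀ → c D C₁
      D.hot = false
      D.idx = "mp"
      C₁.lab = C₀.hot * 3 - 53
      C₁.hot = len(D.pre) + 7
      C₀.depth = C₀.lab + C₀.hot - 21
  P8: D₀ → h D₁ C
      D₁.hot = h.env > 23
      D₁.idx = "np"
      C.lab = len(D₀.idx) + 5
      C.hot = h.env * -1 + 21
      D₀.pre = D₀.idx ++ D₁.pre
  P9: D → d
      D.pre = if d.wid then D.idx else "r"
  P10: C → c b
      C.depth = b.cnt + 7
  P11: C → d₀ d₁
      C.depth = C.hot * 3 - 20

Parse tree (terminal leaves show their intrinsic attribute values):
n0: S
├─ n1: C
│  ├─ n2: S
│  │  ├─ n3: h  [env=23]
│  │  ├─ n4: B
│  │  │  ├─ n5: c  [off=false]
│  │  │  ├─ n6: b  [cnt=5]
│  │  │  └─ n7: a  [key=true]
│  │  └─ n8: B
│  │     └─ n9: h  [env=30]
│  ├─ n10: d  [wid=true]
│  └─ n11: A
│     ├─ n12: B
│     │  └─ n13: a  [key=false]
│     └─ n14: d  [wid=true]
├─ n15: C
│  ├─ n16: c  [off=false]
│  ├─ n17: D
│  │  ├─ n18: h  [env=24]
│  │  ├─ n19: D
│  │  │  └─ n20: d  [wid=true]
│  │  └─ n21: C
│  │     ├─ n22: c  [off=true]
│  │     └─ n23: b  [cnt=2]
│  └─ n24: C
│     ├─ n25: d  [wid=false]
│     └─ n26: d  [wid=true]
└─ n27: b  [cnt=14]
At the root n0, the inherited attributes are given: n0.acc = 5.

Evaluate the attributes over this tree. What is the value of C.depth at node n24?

1. n0.acc = 5  [given at root]
2. n1.lab = 16  [16]
3. n1.hot = 0  [S.acc - 5]
4. n2.acc = 13  [C.lab - 3]
5. n3.env = 23  [terminal]
6. n4.live = "np"  ["np"]
7. n4.wid = 1  [S.acc - 12]
8. n4.mk = false  [S.acc > 13]
9. n5.off = false  [terminal]
10. n6.cnt = 5  [terminal]
11. n7.key = true  [terminal]
12. n4.acc = false  [B.mk == true]
13. n8.live = "vw"  ["vw"]
14. n8.wid = 1  [h.env - 22]
15. n8.mk = false  [false]
16. n9.env = 30  [terminal]
17. n8.acc = false  [B.wid == h.env]
18. n2.live = 8  [h.env - 15]
19. n10.wid = true  [terminal]
20. n11.mk = "vm"  ["vm"]
21. n12.live = "vmy"  [A.mk ++ "y"]
22. n12.wid = 12  [12]
23. n12.mk = false  [false]
24. n13.key = false  [terminal]
25. n12.acc = true  [not a.key]
26. n14.wid = true  [terminal]
27. n11.lab = "vmp"  [A.mk ++ "p"]
28. n1.depth = 3  [C.lab + S.live - 21]
29. n15.lab = -8  [S.acc * -1 - 3]
30. n15.hot = 27  [C₀.depth + 24]
31. n16.off = false  [terminal]
32. n17.hot = false  [false]
33. n17.idx = "mp"  ["mp"]
34. n18.env = 24  [terminal]
35. n19.hot = true  [h.env > 23]
36. n19.idx = "np"  ["np"]
37. n20.wid = true  [terminal]
38. n19.pre = "np"  [if d.wid then D.idx else "r"]
39. n21.lab = 7  [len(D₀.idx) + 5]
40. n21.hot = -3  [h.env * -1 + 21]
41. n22.off = true  [terminal]
42. n23.cnt = 2  [terminal]
43. n21.depth = 9  [b.cnt + 7]
44. n17.pre = "mpnp"  [D₀.idx ++ D₁.pre]
45. n24.lab = 28  [C₀.hot * 3 - 53]
46. n24.hot = 11  [len(D.pre) + 7]
47. n25.wid = false  [terminal]
48. n26.wid = true  [terminal]
49. n24.depth = 13  [C.hot * 3 - 20]
50. n15.depth = -2  [C₀.lab + C₀.hot - 21]
51. n27.cnt = 14  [terminal]
52. n0.live = 28  [S.acc + C₀.depth + 20]

13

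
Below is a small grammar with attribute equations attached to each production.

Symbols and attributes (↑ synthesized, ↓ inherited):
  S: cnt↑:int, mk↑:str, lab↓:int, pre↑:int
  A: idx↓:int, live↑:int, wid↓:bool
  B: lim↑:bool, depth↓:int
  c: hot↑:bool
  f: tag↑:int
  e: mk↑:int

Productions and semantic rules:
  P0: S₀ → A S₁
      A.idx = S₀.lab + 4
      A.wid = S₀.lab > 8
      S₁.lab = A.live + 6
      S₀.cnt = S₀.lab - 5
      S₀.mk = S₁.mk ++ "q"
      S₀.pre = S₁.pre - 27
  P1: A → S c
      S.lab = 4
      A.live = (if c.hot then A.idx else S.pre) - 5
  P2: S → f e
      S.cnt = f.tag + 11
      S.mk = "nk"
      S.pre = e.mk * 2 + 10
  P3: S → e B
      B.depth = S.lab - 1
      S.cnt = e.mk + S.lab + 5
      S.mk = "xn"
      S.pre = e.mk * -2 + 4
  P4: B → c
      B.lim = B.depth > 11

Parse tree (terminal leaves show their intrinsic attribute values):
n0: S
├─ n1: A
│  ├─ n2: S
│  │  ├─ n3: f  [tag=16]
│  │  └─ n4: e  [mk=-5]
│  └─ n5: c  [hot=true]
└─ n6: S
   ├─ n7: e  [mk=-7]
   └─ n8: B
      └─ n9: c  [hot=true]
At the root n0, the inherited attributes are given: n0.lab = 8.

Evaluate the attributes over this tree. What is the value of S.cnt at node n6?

1. n0.lab = 8  [given at root]
2. n1.idx = 12  [S₀.lab + 4]
3. n1.wid = false  [S₀.lab > 8]
4. n2.lab = 4  [4]
5. n3.tag = 16  [terminal]
6. n4.mk = -5  [terminal]
7. n2.cnt = 27  [f.tag + 11]
8. n2.mk = "nk"  ["nk"]
9. n2.pre = 0  [e.mk * 2 + 10]
10. n5.hot = true  [terminal]
11. n1.live = 7  [(if c.hot then A.idx else S.pre) - 5]
12. n6.lab = 13  [A.live + 6]
13. n7.mk = -7  [terminal]
14. n8.depth = 12  [S.lab - 1]
15. n9.hot = true  [terminal]
16. n8.lim = true  [B.depth > 11]
17. n6.cnt = 11  [e.mk + S.lab + 5]
18. n6.mk = "xn"  ["xn"]
19. n6.pre = 18  [e.mk * -2 + 4]
20. n0.cnt = 3  [S₀.lab - 5]
21. n0.mk = "xnq"  [S₁.mk ++ "q"]
22. n0.pre = -9  [S₁.pre - 27]

11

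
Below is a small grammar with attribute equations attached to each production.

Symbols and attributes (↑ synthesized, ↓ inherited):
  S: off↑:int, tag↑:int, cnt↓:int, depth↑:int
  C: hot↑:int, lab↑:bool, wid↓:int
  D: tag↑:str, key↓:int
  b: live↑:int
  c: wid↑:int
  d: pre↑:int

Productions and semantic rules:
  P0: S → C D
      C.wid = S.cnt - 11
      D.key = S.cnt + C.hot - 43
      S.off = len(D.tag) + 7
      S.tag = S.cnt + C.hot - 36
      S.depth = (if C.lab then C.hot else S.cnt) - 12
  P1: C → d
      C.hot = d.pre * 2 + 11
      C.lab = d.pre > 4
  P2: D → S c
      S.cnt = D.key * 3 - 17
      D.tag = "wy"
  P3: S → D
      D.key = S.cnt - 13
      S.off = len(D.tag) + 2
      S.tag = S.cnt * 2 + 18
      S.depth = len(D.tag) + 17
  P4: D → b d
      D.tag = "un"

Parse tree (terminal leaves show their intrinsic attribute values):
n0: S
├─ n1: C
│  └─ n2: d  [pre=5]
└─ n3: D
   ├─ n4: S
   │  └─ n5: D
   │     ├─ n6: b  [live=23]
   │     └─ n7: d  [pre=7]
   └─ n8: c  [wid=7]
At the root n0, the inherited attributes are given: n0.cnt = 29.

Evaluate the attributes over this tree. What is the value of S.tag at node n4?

1. n0.cnt = 29  [given at root]
2. n1.wid = 18  [S.cnt - 11]
3. n2.pre = 5  [terminal]
4. n1.hot = 21  [d.pre * 2 + 11]
5. n1.lab = true  [d.pre > 4]
6. n3.key = 7  [S.cnt + C.hot - 43]
7. n4.cnt = 4  [D.key * 3 - 17]
8. n5.key = -9  [S.cnt - 13]
9. n6.live = 23  [terminal]
10. n7.pre = 7  [terminal]
11. n5.tag = "un"  ["un"]
12. n4.off = 4  [len(D.tag) + 2]
13. n4.tag = 26  [S.cnt * 2 + 18]
14. n4.depth = 19  [len(D.tag) + 17]
15. n8.wid = 7  [terminal]
16. n3.tag = "wy"  ["wy"]
17. n0.off = 9  [len(D.tag) + 7]
18. n0.tag = 14  [S.cnt + C.hot - 36]
19. n0.depth = 9  [(if C.lab then C.hot else S.cnt) - 12]

26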